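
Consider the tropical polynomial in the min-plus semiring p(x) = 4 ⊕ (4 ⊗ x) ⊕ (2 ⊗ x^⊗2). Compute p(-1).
p(-1) = 0

A tropical monomial a ⊗ x^⊗i evaluates to a + i · x. Evaluating each term at x = -1:
  Term 0 contributes 4 + 0 · -1 = 4
  Term 1 contributes 4 + 1 · -1 = 3
  Term 2 contributes 2 + 2 · -1 = 0
p(-1) = ⊕ of these = min[4, 3, 0] = 0.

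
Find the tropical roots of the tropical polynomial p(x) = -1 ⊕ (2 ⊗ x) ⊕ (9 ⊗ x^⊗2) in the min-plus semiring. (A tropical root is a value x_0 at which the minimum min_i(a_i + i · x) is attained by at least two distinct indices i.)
Roots: {-7, -3}

Each tropical root is a break point of the lower envelope of the lines y = a_i + i · x (there are 3 lines, with slopes 0, 1, ..., 2). Only the lines that attain the minimum somewhere contribute to roots; other lines are dominated. Here the surviving (envelope) indices are i = 2, i = 1, i = 0.
Intersections between consecutive envelope lines give the roots: for adjacent envelope indices i < j the intersection is x = (a_i − a_j) / (j − i). Reading off the sorted break points: {-7, -3}.
Verification: at each break x_0, at least two indices attain the minimum of min_i(a_i + i · x_0).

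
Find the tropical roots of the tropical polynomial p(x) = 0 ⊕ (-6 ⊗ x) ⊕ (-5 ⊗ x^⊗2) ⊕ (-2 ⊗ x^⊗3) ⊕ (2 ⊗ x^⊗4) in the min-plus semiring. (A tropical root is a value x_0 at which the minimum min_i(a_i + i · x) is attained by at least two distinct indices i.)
Roots: {-4, -3, -1, 6}

Each tropical root is a break point of the lower envelope of the lines y = a_i + i · x (there are 5 lines, with slopes 0, 1, ..., 4). Only the lines that attain the minimum somewhere contribute to roots; other lines are dominated. Here the surviving (envelope) indices are i = 4, i = 3, i = 2, i = 1, i = 0.
Intersections between consecutive envelope lines give the roots: for adjacent envelope indices i < j the intersection is x = (a_i − a_j) / (j − i). Reading off the sorted break points: {-4, -3, -1, 6}.
Verification: at each break x_0, at least two indices attain the minimum of min_i(a_i + i · x_0).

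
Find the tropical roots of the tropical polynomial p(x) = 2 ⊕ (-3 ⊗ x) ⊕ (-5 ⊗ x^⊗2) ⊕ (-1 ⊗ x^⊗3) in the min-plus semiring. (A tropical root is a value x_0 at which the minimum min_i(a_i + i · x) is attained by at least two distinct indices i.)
Roots: {-4, 2, 5}

Each tropical root is a break point of the lower envelope of the lines y = a_i + i · x (there are 4 lines, with slopes 0, 1, ..., 3). Only the lines that attain the minimum somewhere contribute to roots; other lines are dominated. Here the surviving (envelope) indices are i = 3, i = 2, i = 1, i = 0.
Intersections between consecutive envelope lines give the roots: for adjacent envelope indices i < j the intersection is x = (a_i − a_j) / (j − i). Reading off the sorted break points: {-4, 2, 5}.
Verification: at each break x_0, at least two indices attain the minimum of min_i(a_i + i · x_0).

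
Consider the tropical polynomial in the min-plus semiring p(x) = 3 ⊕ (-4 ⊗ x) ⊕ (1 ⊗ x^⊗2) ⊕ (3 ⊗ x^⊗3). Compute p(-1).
p(-1) = -5

A tropical monomial a ⊗ x^⊗i evaluates to a + i · x. Evaluating each term at x = -1:
  Term 0 contributes 3 + 0 · -1 = 3
  Term 1 contributes -4 + 1 · -1 = -5
  Term 2 contributes 1 + 2 · -1 = -1
  Term 3 contributes 3 + 3 · -1 = 0
p(-1) = ⊕ of these = min[3, -5, -1, 0] = -5.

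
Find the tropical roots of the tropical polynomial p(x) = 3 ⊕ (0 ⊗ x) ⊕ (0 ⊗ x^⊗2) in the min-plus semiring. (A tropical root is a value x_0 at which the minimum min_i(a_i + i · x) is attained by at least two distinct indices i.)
Roots: {0, 3}

Each tropical root is a break point of the lower envelope of the lines y = a_i + i · x (there are 3 lines, with slopes 0, 1, ..., 2). Only the lines that attain the minimum somewhere contribute to roots; other lines are dominated. Here the surviving (envelope) indices are i = 2, i = 1, i = 0.
Intersections between consecutive envelope lines give the roots: for adjacent envelope indices i < j the intersection is x = (a_i − a_j) / (j − i). Reading off the sorted break points: {0, 3}.
Verification: at each break x_0, at least two indices attain the minimum of min_i(a_i + i · x_0).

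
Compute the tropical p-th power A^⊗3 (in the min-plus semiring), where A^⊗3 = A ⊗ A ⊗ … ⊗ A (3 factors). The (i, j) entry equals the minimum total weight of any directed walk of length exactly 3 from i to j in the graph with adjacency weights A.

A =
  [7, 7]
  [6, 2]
A^⊗3 =
  [15, 11]
  [10, 6]

Each entry (A^⊗3)_ij equals the minimum over all length-3 walks i = v_0 → v_1 → … → v_3 = j of Σ_t A[v_t][v_{t+1}]. For example, for (i, j) = (0, 1) we minimise over 4 possible intermediate vertex sequences; the minimum is 11, attained along the walk 0 → 1 → 1 → 1.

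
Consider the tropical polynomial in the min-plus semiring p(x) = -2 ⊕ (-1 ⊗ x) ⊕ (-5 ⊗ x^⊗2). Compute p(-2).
p(-2) = -9

A tropical monomial a ⊗ x^⊗i evaluates to a + i · x. Evaluating each term at x = -2:
  Term 0 contributes -2 + 0 · -2 = -2
  Term 1 contributes -1 + 1 · -2 = -3
  Term 2 contributes -5 + 2 · -2 = -9
p(-2) = ⊕ of these = min[-2, -3, -9] = -9.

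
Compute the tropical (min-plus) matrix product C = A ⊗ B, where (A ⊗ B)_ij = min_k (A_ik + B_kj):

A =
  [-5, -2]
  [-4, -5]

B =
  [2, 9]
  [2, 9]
A ⊗ B =
  [-3, 4]
  [-3, 4]

Apply the min-plus product entry-by-entry:
  C[0][0] = min over k of (A[0][0] + B[0][0] = -5 + 2 = -3, A[0][1] + B[1][0] = -2 + 2 = 0) = -3 (attained at k = 0)
  C[0][1] = min over k of (A[0][0] + B[0][1] = -5 + 9 = 4, A[0][1] + B[1][1] = -2 + 9 = 7) = 4 (attained at k = 0)
  C[1][0] = min over k of (A[1][0] + B[0][0] = -4 + 2 = -2, A[1][1] + B[1][0] = -5 + 2 = -3) = -3 (attained at k = 1)
  C[1][1] = min over k of (A[1][0] + B[0][1] = -4 + 9 = 5, A[1][1] + B[1][1] = -5 + 9 = 4) = 4 (attained at k = 1)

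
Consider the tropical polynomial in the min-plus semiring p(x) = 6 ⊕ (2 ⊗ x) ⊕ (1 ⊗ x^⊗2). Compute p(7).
p(7) = 6

A tropical monomial a ⊗ x^⊗i evaluates to a + i · x. Evaluating each term at x = 7:
  Term 0 contributes 6 + 0 · 7 = 6
  Term 1 contributes 2 + 1 · 7 = 9
  Term 2 contributes 1 + 2 · 7 = 15
p(7) = ⊕ of these = min[6, 9, 15] = 6.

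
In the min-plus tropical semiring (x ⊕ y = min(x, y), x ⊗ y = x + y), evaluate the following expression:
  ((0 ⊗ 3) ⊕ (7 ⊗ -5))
((0 ⊗ 3) ⊕ (7 ⊗ -5)) = 2

Expand innermost to outermost. Recall ⊕ takes the minimum of its arguments and ⊗ takes their sum. Working out the expression ((0 ⊗ 3) ⊕ (7 ⊗ -5)) gives 2.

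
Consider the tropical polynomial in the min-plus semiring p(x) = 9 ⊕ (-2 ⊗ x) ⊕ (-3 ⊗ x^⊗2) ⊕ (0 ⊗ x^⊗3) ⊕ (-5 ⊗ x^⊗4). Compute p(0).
p(0) = -5

A tropical monomial a ⊗ x^⊗i evaluates to a + i · x. Evaluating each term at x = 0:
  Term 0 contributes 9 + 0 · 0 = 9
  Term 1 contributes -2 + 1 · 0 = -2
  Term 2 contributes -3 + 2 · 0 = -3
  Term 3 contributes 0 + 3 · 0 = 0
  Term 4 contributes -5 + 4 · 0 = -5
p(0) = ⊕ of these = min[9, -2, -3, 0, -5] = -5.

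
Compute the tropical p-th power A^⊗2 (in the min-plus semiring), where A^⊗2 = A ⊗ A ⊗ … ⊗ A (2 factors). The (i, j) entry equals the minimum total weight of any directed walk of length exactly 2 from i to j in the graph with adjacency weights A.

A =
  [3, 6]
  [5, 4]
A^⊗2 =
  [6, 9]
  [8, 8]

Each entry (A^⊗2)_ij equals the minimum over all length-2 walks i = v_0 → v_1 → … → v_2 = j of Σ_t A[v_t][v_{t+1}]. For example, for (i, j) = (0, 1) we minimise over 2 possible intermediate vertex sequences; the minimum is 9, attained along the walk 0 → 0 → 1.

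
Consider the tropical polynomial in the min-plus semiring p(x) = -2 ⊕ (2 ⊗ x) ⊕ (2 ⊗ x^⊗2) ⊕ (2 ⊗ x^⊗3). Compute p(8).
p(8) = -2

A tropical monomial a ⊗ x^⊗i evaluates to a + i · x. Evaluating each term at x = 8:
  Term 0 contributes -2 + 0 · 8 = -2
  Term 1 contributes 2 + 1 · 8 = 10
  Term 2 contributes 2 + 2 · 8 = 18
  Term 3 contributes 2 + 3 · 8 = 26
p(8) = ⊕ of these = min[-2, 10, 18, 26] = -2.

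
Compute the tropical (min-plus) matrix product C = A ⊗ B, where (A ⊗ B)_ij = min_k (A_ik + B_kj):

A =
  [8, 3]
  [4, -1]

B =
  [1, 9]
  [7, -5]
A ⊗ B =
  [9, -2]
  [5, -6]

Apply the min-plus product entry-by-entry:
  C[0][0] = min over k of (A[0][0] + B[0][0] = 8 + 1 = 9, A[0][1] + B[1][0] = 3 + 7 = 10) = 9 (attained at k = 0)
  C[0][1] = min over k of (A[0][0] + B[0][1] = 8 + 9 = 17, A[0][1] + B[1][1] = 3 + -5 = -2) = -2 (attained at k = 1)
  C[1][0] = min over k of (A[1][0] + B[0][0] = 4 + 1 = 5, A[1][1] + B[1][0] = -1 + 7 = 6) = 5 (attained at k = 0)
  C[1][1] = min over k of (A[1][0] + B[0][1] = 4 + 9 = 13, A[1][1] + B[1][1] = -1 + -5 = -6) = -6 (attained at k = 1)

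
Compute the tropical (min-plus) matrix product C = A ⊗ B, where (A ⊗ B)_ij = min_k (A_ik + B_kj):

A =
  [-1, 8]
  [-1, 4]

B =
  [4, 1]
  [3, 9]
A ⊗ B =
  [3, 0]
  [3, 0]

Apply the min-plus product entry-by-entry:
  C[0][0] = min over k of (A[0][0] + B[0][0] = -1 + 4 = 3, A[0][1] + B[1][0] = 8 + 3 = 11) = 3 (attained at k = 0)
  C[0][1] = min over k of (A[0][0] + B[0][1] = -1 + 1 = 0, A[0][1] + B[1][1] = 8 + 9 = 17) = 0 (attained at k = 0)
  C[1][0] = min over k of (A[1][0] + B[0][0] = -1 + 4 = 3, A[1][1] + B[1][0] = 4 + 3 = 7) = 3 (attained at k = 0)
  C[1][1] = min over k of (A[1][0] + B[0][1] = -1 + 1 = 0, A[1][1] + B[1][1] = 4 + 9 = 13) = 0 (attained at k = 0)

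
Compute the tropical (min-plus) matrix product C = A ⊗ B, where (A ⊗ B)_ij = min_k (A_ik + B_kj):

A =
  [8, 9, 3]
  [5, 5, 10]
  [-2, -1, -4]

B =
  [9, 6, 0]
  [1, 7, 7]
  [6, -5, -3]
A ⊗ B =
  [9, -2, 0]
  [6, 5, 5]
  [0, -9, -7]

Apply the min-plus product entry-by-entry:
  C[0][0] = min over k of (A[0][0] + B[0][0] = 8 + 9 = 17, A[0][1] + B[1][0] = 9 + 1 = 10, A[0][2] + B[2][0] = 3 + 6 = 9) = 9 (attained at k = 2)
  C[0][1] = min over k of (A[0][0] + B[0][1] = 8 + 6 = 14, A[0][1] + B[1][1] = 9 + 7 = 16, A[0][2] + B[2][1] = 3 + -5 = -2) = -2 (attained at k = 2)
  C[0][2] = min over k of (A[0][0] + B[0][2] = 8 + 0 = 8, A[0][1] + B[1][2] = 9 + 7 = 16, A[0][2] + B[2][2] = 3 + -3 = 0) = 0 (attained at k = 2)
  C[1][0] = min over k of (A[1][0] + B[0][0] = 5 + 9 = 14, A[1][1] + B[1][0] = 5 + 1 = 6, A[1][2] + B[2][0] = 10 + 6 = 16) = 6 (attained at k = 1)
  C[1][1] = min over k of (A[1][0] + B[0][1] = 5 + 6 = 11, A[1][1] + B[1][1] = 5 + 7 = 12, A[1][2] + B[2][1] = 10 + -5 = 5) = 5 (attained at k = 2)
  C[1][2] = min over k of (A[1][0] + B[0][2] = 5 + 0 = 5, A[1][1] + B[1][2] = 5 + 7 = 12, A[1][2] + B[2][2] = 10 + -3 = 7) = 5 (attained at k = 0)
  C[2][0] = min over k of (A[2][0] + B[0][0] = -2 + 9 = 7, A[2][1] + B[1][0] = -1 + 1 = 0, A[2][2] + B[2][0] = -4 + 6 = 2) = 0 (attained at k = 1)
  C[2][1] = min over k of (A[2][0] + B[0][1] = -2 + 6 = 4, A[2][1] + B[1][1] = -1 + 7 = 6, A[2][2] + B[2][1] = -4 + -5 = -9) = -9 (attained at k = 2)
  C[2][2] = min over k of (A[2][0] + B[0][2] = -2 + 0 = -2, A[2][1] + B[1][2] = -1 + 7 = 6, A[2][2] + B[2][2] = -4 + -3 = -7) = -7 (attained at k = 2)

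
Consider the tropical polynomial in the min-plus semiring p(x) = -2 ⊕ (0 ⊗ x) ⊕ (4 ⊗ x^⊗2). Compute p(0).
p(0) = -2

A tropical monomial a ⊗ x^⊗i evaluates to a + i · x. Evaluating each term at x = 0:
  Term 0 contributes -2 + 0 · 0 = -2
  Term 1 contributes 0 + 1 · 0 = 0
  Term 2 contributes 4 + 2 · 0 = 4
p(0) = ⊕ of these = min[-2, 0, 4] = -2.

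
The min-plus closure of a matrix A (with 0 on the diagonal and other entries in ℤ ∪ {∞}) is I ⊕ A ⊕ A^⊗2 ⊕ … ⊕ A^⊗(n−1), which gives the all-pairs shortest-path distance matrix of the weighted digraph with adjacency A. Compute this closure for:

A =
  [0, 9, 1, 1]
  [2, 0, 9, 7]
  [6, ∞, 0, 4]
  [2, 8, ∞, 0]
Closure =
  [0, 9, 1, 1]
  [2, 0, 3, 3]
  [6, 12, 0, 4]
  [2, 8, 3, 0]

This is the Floyd-Warshall all-pairs shortest-path computation. For each intermediate vertex k = 0, 1, …, 3, update dist[i][j] ← min(dist[i][j], dist[i][k] + dist[k][j]). The final matrix gives, for each (i, j), the minimum total weight of any directed path from i to j (possibly empty when i = j).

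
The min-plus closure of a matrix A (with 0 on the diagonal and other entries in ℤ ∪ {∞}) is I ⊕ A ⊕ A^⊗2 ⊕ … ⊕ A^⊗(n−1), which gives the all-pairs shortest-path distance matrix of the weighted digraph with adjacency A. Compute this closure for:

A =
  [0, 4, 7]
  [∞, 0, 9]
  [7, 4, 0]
Closure =
  [0, 4, 7]
  [16, 0, 9]
  [7, 4, 0]

This is the Floyd-Warshall all-pairs shortest-path computation. For each intermediate vertex k = 0, 1, …, 2, update dist[i][j] ← min(dist[i][j], dist[i][k] + dist[k][j]). The final matrix gives, for each (i, j), the minimum total weight of any directed path from i to j (possibly empty when i = j).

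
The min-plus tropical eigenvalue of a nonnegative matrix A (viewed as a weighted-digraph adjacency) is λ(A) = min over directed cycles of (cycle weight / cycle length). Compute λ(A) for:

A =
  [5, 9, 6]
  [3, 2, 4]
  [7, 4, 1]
λ(A) = 1

Enumerate directed cycles and compute their means (weight / length). Sample:
  cycle 0 → 0: weight = 5, length = 1, mean = 5/1 ≈ 5.000
  cycle 1 → 1: weight = 2, length = 1, mean = 2/1 ≈ 2.000
  cycle 2 → 2: weight = 1, length = 1, mean = 1/1 ≈ 1.000
  cycle 0 → 1 → 0: weight = 12, length = 2, mean = 12/2 ≈ 6.000
  cycle 0 → 2 → 0: weight = 13, length = 2, mean = 13/2 ≈ 6.500
  cycle 1 → 0 → 1: weight = 12, length = 2, mean = 12/2 ≈ 6.000
Minimum mean = 1.000, attained e.g. along the cycle 2 → 2 with weight 1 and length 1. So λ(A) = 1/1 = 1.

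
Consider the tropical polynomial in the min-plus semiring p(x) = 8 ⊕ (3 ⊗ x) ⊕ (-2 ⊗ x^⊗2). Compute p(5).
p(5) = 8

A tropical monomial a ⊗ x^⊗i evaluates to a + i · x. Evaluating each term at x = 5:
  Term 0 contributes 8 + 0 · 5 = 8
  Term 1 contributes 3 + 1 · 5 = 8
  Term 2 contributes -2 + 2 · 5 = 8
p(5) = ⊕ of these = min[8, 8, 8] = 8.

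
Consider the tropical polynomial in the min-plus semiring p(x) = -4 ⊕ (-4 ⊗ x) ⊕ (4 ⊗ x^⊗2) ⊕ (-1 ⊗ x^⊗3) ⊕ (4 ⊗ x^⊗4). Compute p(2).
p(2) = -4

A tropical monomial a ⊗ x^⊗i evaluates to a + i · x. Evaluating each term at x = 2:
  Term 0 contributes -4 + 0 · 2 = -4
  Term 1 contributes -4 + 1 · 2 = -2
  Term 2 contributes 4 + 2 · 2 = 8
  Term 3 contributes -1 + 3 · 2 = 5
  Term 4 contributes 4 + 4 · 2 = 12
p(2) = ⊕ of these = min[-4, -2, 8, 5, 12] = -4.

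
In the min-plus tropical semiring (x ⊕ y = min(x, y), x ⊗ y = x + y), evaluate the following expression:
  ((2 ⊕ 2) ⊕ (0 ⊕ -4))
((2 ⊕ 2) ⊕ (0 ⊕ -4)) = -4

Expand innermost to outermost. Recall ⊕ takes the minimum of its arguments and ⊗ takes their sum. Working out the expression ((2 ⊕ 2) ⊕ (0 ⊕ -4)) gives -4.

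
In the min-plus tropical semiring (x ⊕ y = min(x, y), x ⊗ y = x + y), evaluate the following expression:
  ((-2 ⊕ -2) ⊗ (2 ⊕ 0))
((-2 ⊕ -2) ⊗ (2 ⊕ 0)) = -2

Expand innermost to outermost. Recall ⊕ takes the minimum of its arguments and ⊗ takes their sum. Working out the expression ((-2 ⊕ -2) ⊗ (2 ⊕ 0)) gives -2.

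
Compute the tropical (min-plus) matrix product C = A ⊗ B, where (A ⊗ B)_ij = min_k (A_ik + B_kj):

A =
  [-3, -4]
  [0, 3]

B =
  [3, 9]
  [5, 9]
A ⊗ B =
  [0, 5]
  [3, 9]

Apply the min-plus product entry-by-entry:
  C[0][0] = min over k of (A[0][0] + B[0][0] = -3 + 3 = 0, A[0][1] + B[1][0] = -4 + 5 = 1) = 0 (attained at k = 0)
  C[0][1] = min over k of (A[0][0] + B[0][1] = -3 + 9 = 6, A[0][1] + B[1][1] = -4 + 9 = 5) = 5 (attained at k = 1)
  C[1][0] = min over k of (A[1][0] + B[0][0] = 0 + 3 = 3, A[1][1] + B[1][0] = 3 + 5 = 8) = 3 (attained at k = 0)
  C[1][1] = min over k of (A[1][0] + B[0][1] = 0 + 9 = 9, A[1][1] + B[1][1] = 3 + 9 = 12) = 9 (attained at k = 0)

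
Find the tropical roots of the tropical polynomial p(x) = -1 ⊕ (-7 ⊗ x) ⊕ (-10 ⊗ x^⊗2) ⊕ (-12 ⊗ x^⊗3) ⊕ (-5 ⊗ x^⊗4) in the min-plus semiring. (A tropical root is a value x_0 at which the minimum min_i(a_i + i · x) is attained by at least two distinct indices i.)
Roots: {-7, 2, 3, 6}

Each tropical root is a break point of the lower envelope of the lines y = a_i + i · x (there are 5 lines, with slopes 0, 1, ..., 4). Only the lines that attain the minimum somewhere contribute to roots; other lines are dominated. Here the surviving (envelope) indices are i = 4, i = 3, i = 2, i = 1, i = 0.
Intersections between consecutive envelope lines give the roots: for adjacent envelope indices i < j the intersection is x = (a_i − a_j) / (j − i). Reading off the sorted break points: {-7, 2, 3, 6}.
Verification: at each break x_0, at least two indices attain the minimum of min_i(a_i + i · x_0).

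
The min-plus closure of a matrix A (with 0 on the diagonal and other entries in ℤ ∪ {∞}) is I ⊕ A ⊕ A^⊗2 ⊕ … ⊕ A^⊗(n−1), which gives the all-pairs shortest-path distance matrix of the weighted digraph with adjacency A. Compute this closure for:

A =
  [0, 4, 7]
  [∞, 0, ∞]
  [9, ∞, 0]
Closure =
  [0, 4, 7]
  [∞, 0, ∞]
  [9, 13, 0]

This is the Floyd-Warshall all-pairs shortest-path computation. For each intermediate vertex k = 0, 1, …, 2, update dist[i][j] ← min(dist[i][j], dist[i][k] + dist[k][j]). The final matrix gives, for each (i, j), the minimum total weight of any directed path from i to j (possibly empty when i = j).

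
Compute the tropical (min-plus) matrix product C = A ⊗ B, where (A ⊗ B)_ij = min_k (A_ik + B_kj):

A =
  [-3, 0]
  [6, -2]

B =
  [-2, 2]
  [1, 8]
A ⊗ B =
  [-5, -1]
  [-1, 6]

Apply the min-plus product entry-by-entry:
  C[0][0] = min over k of (A[0][0] + B[0][0] = -3 + -2 = -5, A[0][1] + B[1][0] = 0 + 1 = 1) = -5 (attained at k = 0)
  C[0][1] = min over k of (A[0][0] + B[0][1] = -3 + 2 = -1, A[0][1] + B[1][1] = 0 + 8 = 8) = -1 (attained at k = 0)
  C[1][0] = min over k of (A[1][0] + B[0][0] = 6 + -2 = 4, A[1][1] + B[1][0] = -2 + 1 = -1) = -1 (attained at k = 1)
  C[1][1] = min over k of (A[1][0] + B[0][1] = 6 + 2 = 8, A[1][1] + B[1][1] = -2 + 8 = 6) = 6 (attained at k = 1)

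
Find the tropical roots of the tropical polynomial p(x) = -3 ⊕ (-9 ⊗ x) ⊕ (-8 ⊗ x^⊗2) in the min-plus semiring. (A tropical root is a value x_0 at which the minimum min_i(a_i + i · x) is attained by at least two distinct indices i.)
Roots: {-1, 6}

Each tropical root is a break point of the lower envelope of the lines y = a_i + i · x (there are 3 lines, with slopes 0, 1, ..., 2). Only the lines that attain the minimum somewhere contribute to roots; other lines are dominated. Here the surviving (envelope) indices are i = 2, i = 1, i = 0.
Intersections between consecutive envelope lines give the roots: for adjacent envelope indices i < j the intersection is x = (a_i − a_j) / (j − i). Reading off the sorted break points: {-1, 6}.
Verification: at each break x_0, at least two indices attain the minimum of min_i(a_i + i · x_0).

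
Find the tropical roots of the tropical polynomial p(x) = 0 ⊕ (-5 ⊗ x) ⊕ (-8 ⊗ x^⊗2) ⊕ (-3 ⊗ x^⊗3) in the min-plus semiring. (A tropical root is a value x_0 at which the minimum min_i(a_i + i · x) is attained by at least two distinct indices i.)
Roots: {-5, 3, 5}

Each tropical root is a break point of the lower envelope of the lines y = a_i + i · x (there are 4 lines, with slopes 0, 1, ..., 3). Only the lines that attain the minimum somewhere contribute to roots; other lines are dominated. Here the surviving (envelope) indices are i = 3, i = 2, i = 1, i = 0.
Intersections between consecutive envelope lines give the roots: for adjacent envelope indices i < j the intersection is x = (a_i − a_j) / (j − i). Reading off the sorted break points: {-5, 3, 5}.
Verification: at each break x_0, at least two indices attain the minimum of min_i(a_i + i · x_0).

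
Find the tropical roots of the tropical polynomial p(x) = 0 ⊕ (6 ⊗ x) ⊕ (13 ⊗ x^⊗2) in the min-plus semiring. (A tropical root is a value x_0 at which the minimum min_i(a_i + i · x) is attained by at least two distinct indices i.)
Roots: {-7, -6}

Each tropical root is a break point of the lower envelope of the lines y = a_i + i · x (there are 3 lines, with slopes 0, 1, ..., 2). Only the lines that attain the minimum somewhere contribute to roots; other lines are dominated. Here the surviving (envelope) indices are i = 2, i = 1, i = 0.
Intersections between consecutive envelope lines give the roots: for adjacent envelope indices i < j the intersection is x = (a_i − a_j) / (j − i). Reading off the sorted break points: {-7, -6}.
Verification: at each break x_0, at least two indices attain the minimum of min_i(a_i + i · x_0).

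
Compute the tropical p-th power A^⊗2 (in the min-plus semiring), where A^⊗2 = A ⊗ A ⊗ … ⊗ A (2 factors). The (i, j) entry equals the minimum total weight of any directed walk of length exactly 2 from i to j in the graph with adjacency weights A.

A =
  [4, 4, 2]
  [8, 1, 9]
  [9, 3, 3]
A^⊗2 =
  [8, 5, 5]
  [9, 2, 10]
  [11, 4, 6]

Each entry (A^⊗2)_ij equals the minimum over all length-2 walks i = v_0 → v_1 → … → v_2 = j of Σ_t A[v_t][v_{t+1}]. For example, for (i, j) = (0, 2) we minimise over 3 possible intermediate vertex sequences; the minimum is 5, attained along the walk 0 → 2 → 2.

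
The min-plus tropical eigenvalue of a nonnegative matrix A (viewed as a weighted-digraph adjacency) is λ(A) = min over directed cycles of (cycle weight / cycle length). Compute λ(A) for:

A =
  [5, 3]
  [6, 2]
λ(A) = 2

Enumerate directed cycles and compute their means (weight / length). Sample:
  cycle 0 → 0: weight = 5, length = 1, mean = 5/1 ≈ 5.000
  cycle 1 → 1: weight = 2, length = 1, mean = 2/1 ≈ 2.000
  cycle 0 → 1 → 0: weight = 9, length = 2, mean = 9/2 ≈ 4.500
  cycle 1 → 0 → 1: weight = 9, length = 2, mean = 9/2 ≈ 4.500
Minimum mean = 2.000, attained e.g. along the cycle 1 → 1 with weight 2 and length 1. So λ(A) = 2/1 = 2.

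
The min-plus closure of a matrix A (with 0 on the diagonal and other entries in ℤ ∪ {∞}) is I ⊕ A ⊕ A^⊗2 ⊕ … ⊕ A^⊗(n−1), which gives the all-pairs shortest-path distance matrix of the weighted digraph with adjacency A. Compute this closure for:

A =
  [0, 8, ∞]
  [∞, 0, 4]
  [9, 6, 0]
Closure =
  [0, 8, 12]
  [13, 0, 4]
  [9, 6, 0]

This is the Floyd-Warshall all-pairs shortest-path computation. For each intermediate vertex k = 0, 1, …, 2, update dist[i][j] ← min(dist[i][j], dist[i][k] + dist[k][j]). The final matrix gives, for each (i, j), the minimum total weight of any directed path from i to j (possibly empty when i = j).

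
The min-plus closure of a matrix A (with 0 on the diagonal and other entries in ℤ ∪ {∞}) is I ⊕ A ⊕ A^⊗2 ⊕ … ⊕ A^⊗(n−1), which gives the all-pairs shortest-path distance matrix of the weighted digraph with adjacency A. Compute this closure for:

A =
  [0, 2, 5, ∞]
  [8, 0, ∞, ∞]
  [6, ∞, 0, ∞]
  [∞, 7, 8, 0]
Closure =
  [0, 2, 5, ∞]
  [8, 0, 13, ∞]
  [6, 8, 0, ∞]
  [14, 7, 8, 0]

This is the Floyd-Warshall all-pairs shortest-path computation. For each intermediate vertex k = 0, 1, …, 3, update dist[i][j] ← min(dist[i][j], dist[i][k] + dist[k][j]). The final matrix gives, for each (i, j), the minimum total weight of any directed path from i to j (possibly empty when i = j).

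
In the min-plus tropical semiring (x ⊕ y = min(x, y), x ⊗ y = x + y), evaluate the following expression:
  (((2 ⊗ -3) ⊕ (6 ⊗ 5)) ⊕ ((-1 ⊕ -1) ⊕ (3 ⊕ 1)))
(((2 ⊗ -3) ⊕ (6 ⊗ 5)) ⊕ ((-1 ⊕ -1) ⊕ (3 ⊕ 1))) = -1

Expand innermost to outermost. Recall ⊕ takes the minimum of its arguments and ⊗ takes their sum. Working out the expression (((2 ⊗ -3) ⊕ (6 ⊗ 5)) ⊕ ((-1 ⊕ -1) ⊕ (3 ⊕ 1))) gives -1.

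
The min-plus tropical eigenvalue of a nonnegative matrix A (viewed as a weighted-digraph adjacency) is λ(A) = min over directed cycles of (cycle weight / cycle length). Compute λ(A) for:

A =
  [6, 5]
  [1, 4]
λ(A) = 3

Enumerate directed cycles and compute their means (weight / length). Sample:
  cycle 0 → 0: weight = 6, length = 1, mean = 6/1 ≈ 6.000
  cycle 1 → 1: weight = 4, length = 1, mean = 4/1 ≈ 4.000
  cycle 0 → 1 → 0: weight = 6, length = 2, mean = 6/2 ≈ 3.000
  cycle 1 → 0 → 1: weight = 6, length = 2, mean = 6/2 ≈ 3.000
Minimum mean = 3.000, attained e.g. along the cycle 0 → 1 → 0 with weight 6 and length 2. So λ(A) = 6/2 = 3.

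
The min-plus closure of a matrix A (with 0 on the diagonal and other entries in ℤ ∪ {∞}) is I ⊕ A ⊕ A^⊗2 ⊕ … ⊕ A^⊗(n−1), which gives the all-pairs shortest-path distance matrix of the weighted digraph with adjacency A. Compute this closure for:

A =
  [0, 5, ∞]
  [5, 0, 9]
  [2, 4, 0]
Closure =
  [0, 5, 14]
  [5, 0, 9]
  [2, 4, 0]

This is the Floyd-Warshall all-pairs shortest-path computation. For each intermediate vertex k = 0, 1, …, 2, update dist[i][j] ← min(dist[i][j], dist[i][k] + dist[k][j]). The final matrix gives, for each (i, j), the minimum total weight of any directed path from i to j (possibly empty when i = j).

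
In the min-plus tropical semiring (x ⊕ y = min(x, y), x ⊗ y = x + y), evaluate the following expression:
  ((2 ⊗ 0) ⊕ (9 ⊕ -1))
((2 ⊗ 0) ⊕ (9 ⊕ -1)) = -1

Expand innermost to outermost. Recall ⊕ takes the minimum of its arguments and ⊗ takes their sum. Working out the expression ((2 ⊗ 0) ⊕ (9 ⊕ -1)) gives -1.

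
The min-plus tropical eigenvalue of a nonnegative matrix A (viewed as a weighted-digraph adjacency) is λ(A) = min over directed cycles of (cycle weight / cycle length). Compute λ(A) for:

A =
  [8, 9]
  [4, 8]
λ(A) = 13/2

Enumerate directed cycles and compute their means (weight / length). Sample:
  cycle 0 → 0: weight = 8, length = 1, mean = 8/1 ≈ 8.000
  cycle 1 → 1: weight = 8, length = 1, mean = 8/1 ≈ 8.000
  cycle 0 → 1 → 0: weight = 13, length = 2, mean = 13/2 ≈ 6.500
  cycle 1 → 0 → 1: weight = 13, length = 2, mean = 13/2 ≈ 6.500
Minimum mean = 6.500, attained e.g. along the cycle 0 → 1 → 0 with weight 13 and length 2. So λ(A) = 13/2 = 13/2.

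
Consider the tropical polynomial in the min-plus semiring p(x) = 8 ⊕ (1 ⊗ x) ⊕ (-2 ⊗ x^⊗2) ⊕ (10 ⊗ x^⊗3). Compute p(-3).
p(-3) = -8

A tropical monomial a ⊗ x^⊗i evaluates to a + i · x. Evaluating each term at x = -3:
  Term 0 contributes 8 + 0 · -3 = 8
  Term 1 contributes 1 + 1 · -3 = -2
  Term 2 contributes -2 + 2 · -3 = -8
  Term 3 contributes 10 + 3 · -3 = 1
p(-3) = ⊕ of these = min[8, -2, -8, 1] = -8.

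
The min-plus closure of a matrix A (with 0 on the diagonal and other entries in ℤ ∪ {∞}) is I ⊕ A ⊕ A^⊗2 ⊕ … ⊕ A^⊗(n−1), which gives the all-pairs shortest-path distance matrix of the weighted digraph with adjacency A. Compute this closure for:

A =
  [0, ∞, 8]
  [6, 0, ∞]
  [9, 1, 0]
Closure =
  [0, 9, 8]
  [6, 0, 14]
  [7, 1, 0]

This is the Floyd-Warshall all-pairs shortest-path computation. For each intermediate vertex k = 0, 1, …, 2, update dist[i][j] ← min(dist[i][j], dist[i][k] + dist[k][j]). The final matrix gives, for each (i, j), the minimum total weight of any directed path from i to j (possibly empty when i = j).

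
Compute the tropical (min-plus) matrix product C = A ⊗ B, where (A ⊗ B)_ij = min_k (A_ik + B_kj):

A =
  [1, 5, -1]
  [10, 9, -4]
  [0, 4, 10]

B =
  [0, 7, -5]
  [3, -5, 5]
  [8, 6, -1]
A ⊗ B =
  [1, 0, -4]
  [4, 2, -5]
  [0, -1, -5]

Apply the min-plus product entry-by-entry:
  C[0][0] = min over k of (A[0][0] + B[0][0] = 1 + 0 = 1, A[0][1] + B[1][0] = 5 + 3 = 8, A[0][2] + B[2][0] = -1 + 8 = 7) = 1 (attained at k = 0)
  C[0][1] = min over k of (A[0][0] + B[0][1] = 1 + 7 = 8, A[0][1] + B[1][1] = 5 + -5 = 0, A[0][2] + B[2][1] = -1 + 6 = 5) = 0 (attained at k = 1)
  C[0][2] = min over k of (A[0][0] + B[0][2] = 1 + -5 = -4, A[0][1] + B[1][2] = 5 + 5 = 10, A[0][2] + B[2][2] = -1 + -1 = -2) = -4 (attained at k = 0)
  C[1][0] = min over k of (A[1][0] + B[0][0] = 10 + 0 = 10, A[1][1] + B[1][0] = 9 + 3 = 12, A[1][2] + B[2][0] = -4 + 8 = 4) = 4 (attained at k = 2)
  C[1][1] = min over k of (A[1][0] + B[0][1] = 10 + 7 = 17, A[1][1] + B[1][1] = 9 + -5 = 4, A[1][2] + B[2][1] = -4 + 6 = 2) = 2 (attained at k = 2)
  C[1][2] = min over k of (A[1][0] + B[0][2] = 10 + -5 = 5, A[1][1] + B[1][2] = 9 + 5 = 14, A[1][2] + B[2][2] = -4 + -1 = -5) = -5 (attained at k = 2)
  C[2][0] = min over k of (A[2][0] + B[0][0] = 0 + 0 = 0, A[2][1] + B[1][0] = 4 + 3 = 7, A[2][2] + B[2][0] = 10 + 8 = 18) = 0 (attained at k = 0)
  C[2][1] = min over k of (A[2][0] + B[0][1] = 0 + 7 = 7, A[2][1] + B[1][1] = 4 + -5 = -1, A[2][2] + B[2][1] = 10 + 6 = 16) = -1 (attained at k = 1)
  C[2][2] = min over k of (A[2][0] + B[0][2] = 0 + -5 = -5, A[2][1] + B[1][2] = 4 + 5 = 9, A[2][2] + B[2][2] = 10 + -1 = 9) = -5 (attained at k = 0)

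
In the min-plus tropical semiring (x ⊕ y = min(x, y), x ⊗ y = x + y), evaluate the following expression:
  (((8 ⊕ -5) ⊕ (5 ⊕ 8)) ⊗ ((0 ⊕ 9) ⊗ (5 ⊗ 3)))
(((8 ⊕ -5) ⊕ (5 ⊕ 8)) ⊗ ((0 ⊕ 9) ⊗ (5 ⊗ 3))) = 3

Expand innermost to outermost. Recall ⊕ takes the minimum of its arguments and ⊗ takes their sum. Working out the expression (((8 ⊕ -5) ⊕ (5 ⊕ 8)) ⊗ ((0 ⊕ 9) ⊗ (5 ⊗ 3))) gives 3.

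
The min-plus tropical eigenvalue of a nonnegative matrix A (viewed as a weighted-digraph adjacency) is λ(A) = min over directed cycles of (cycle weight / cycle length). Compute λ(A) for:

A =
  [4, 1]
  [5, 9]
λ(A) = 3

Enumerate directed cycles and compute their means (weight / length). Sample:
  cycle 0 → 0: weight = 4, length = 1, mean = 4/1 ≈ 4.000
  cycle 1 → 1: weight = 9, length = 1, mean = 9/1 ≈ 9.000
  cycle 0 → 1 → 0: weight = 6, length = 2, mean = 6/2 ≈ 3.000
  cycle 1 → 0 → 1: weight = 6, length = 2, mean = 6/2 ≈ 3.000
Minimum mean = 3.000, attained e.g. along the cycle 0 → 1 → 0 with weight 6 and length 2. So λ(A) = 6/2 = 3.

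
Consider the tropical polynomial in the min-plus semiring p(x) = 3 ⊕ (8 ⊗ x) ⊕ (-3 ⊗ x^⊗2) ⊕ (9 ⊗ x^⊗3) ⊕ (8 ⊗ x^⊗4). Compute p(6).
p(6) = 3

A tropical monomial a ⊗ x^⊗i evaluates to a + i · x. Evaluating each term at x = 6:
  Term 0 contributes 3 + 0 · 6 = 3
  Term 1 contributes 8 + 1 · 6 = 14
  Term 2 contributes -3 + 2 · 6 = 9
  Term 3 contributes 9 + 3 · 6 = 27
  Term 4 contributes 8 + 4 · 6 = 32
p(6) = ⊕ of these = min[3, 14, 9, 27, 32] = 3.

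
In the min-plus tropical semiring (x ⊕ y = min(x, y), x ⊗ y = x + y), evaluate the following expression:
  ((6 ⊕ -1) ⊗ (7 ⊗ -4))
((6 ⊕ -1) ⊗ (7 ⊗ -4)) = 2

Expand innermost to outermost. Recall ⊕ takes the minimum of its arguments and ⊗ takes their sum. Working out the expression ((6 ⊕ -1) ⊗ (7 ⊗ -4)) gives 2.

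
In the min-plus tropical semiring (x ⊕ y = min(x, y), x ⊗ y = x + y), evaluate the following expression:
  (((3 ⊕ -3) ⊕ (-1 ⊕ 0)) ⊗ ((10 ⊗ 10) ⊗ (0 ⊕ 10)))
(((3 ⊕ -3) ⊕ (-1 ⊕ 0)) ⊗ ((10 ⊗ 10) ⊗ (0 ⊕ 10))) = 17

Expand innermost to outermost. Recall ⊕ takes the minimum of its arguments and ⊗ takes their sum. Working out the expression (((3 ⊕ -3) ⊕ (-1 ⊕ 0)) ⊗ ((10 ⊗ 10) ⊗ (0 ⊕ 10))) gives 17.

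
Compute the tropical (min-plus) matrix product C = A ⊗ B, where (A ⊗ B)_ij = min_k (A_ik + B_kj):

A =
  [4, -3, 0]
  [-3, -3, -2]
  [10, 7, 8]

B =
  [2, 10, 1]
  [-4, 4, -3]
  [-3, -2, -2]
A ⊗ B =
  [-7, -2, -6]
  [-7, -4, -6]
  [3, 6, 4]

Apply the min-plus product entry-by-entry:
  C[0][0] = min over k of (A[0][0] + B[0][0] = 4 + 2 = 6, A[0][1] + B[1][0] = -3 + -4 = -7, A[0][2] + B[2][0] = 0 + -3 = -3) = -7 (attained at k = 1)
  C[0][1] = min over k of (A[0][0] + B[0][1] = 4 + 10 = 14, A[0][1] + B[1][1] = -3 + 4 = 1, A[0][2] + B[2][1] = 0 + -2 = -2) = -2 (attained at k = 2)
  C[0][2] = min over k of (A[0][0] + B[0][2] = 4 + 1 = 5, A[0][1] + B[1][2] = -3 + -3 = -6, A[0][2] + B[2][2] = 0 + -2 = -2) = -6 (attained at k = 1)
  C[1][0] = min over k of (A[1][0] + B[0][0] = -3 + 2 = -1, A[1][1] + B[1][0] = -3 + -4 = -7, A[1][2] + B[2][0] = -2 + -3 = -5) = -7 (attained at k = 1)
  C[1][1] = min over k of (A[1][0] + B[0][1] = -3 + 10 = 7, A[1][1] + B[1][1] = -3 + 4 = 1, A[1][2] + B[2][1] = -2 + -2 = -4) = -4 (attained at k = 2)
  C[1][2] = min over k of (A[1][0] + B[0][2] = -3 + 1 = -2, A[1][1] + B[1][2] = -3 + -3 = -6, A[1][2] + B[2][2] = -2 + -2 = -4) = -6 (attained at k = 1)
  C[2][0] = min over k of (A[2][0] + B[0][0] = 10 + 2 = 12, A[2][1] + B[1][0] = 7 + -4 = 3, A[2][2] + B[2][0] = 8 + -3 = 5) = 3 (attained at k = 1)
  C[2][1] = min over k of (A[2][0] + B[0][1] = 10 + 10 = 20, A[2][1] + B[1][1] = 7 + 4 = 11, A[2][2] + B[2][1] = 8 + -2 = 6) = 6 (attained at k = 2)
  C[2][2] = min over k of (A[2][0] + B[0][2] = 10 + 1 = 11, A[2][1] + B[1][2] = 7 + -3 = 4, A[2][2] + B[2][2] = 8 + -2 = 6) = 4 (attained at k = 1)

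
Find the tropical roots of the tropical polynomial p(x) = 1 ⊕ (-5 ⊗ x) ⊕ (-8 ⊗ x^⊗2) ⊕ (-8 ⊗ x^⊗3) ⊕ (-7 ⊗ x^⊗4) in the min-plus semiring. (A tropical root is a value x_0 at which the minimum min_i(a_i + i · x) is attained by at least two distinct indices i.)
Roots: {-1, 0, 3, 6}

Each tropical root is a break point of the lower envelope of the lines y = a_i + i · x (there are 5 lines, with slopes 0, 1, ..., 4). Only the lines that attain the minimum somewhere contribute to roots; other lines are dominated. Here the surviving (envelope) indices are i = 4, i = 3, i = 2, i = 1, i = 0.
Intersections between consecutive envelope lines give the roots: for adjacent envelope indices i < j the intersection is x = (a_i − a_j) / (j − i). Reading off the sorted break points: {-1, 0, 3, 6}.
Verification: at each break x_0, at least two indices attain the minimum of min_i(a_i + i · x_0).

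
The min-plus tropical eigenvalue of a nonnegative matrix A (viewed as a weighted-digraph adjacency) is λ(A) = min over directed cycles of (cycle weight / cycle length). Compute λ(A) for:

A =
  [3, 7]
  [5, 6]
λ(A) = 3

Enumerate directed cycles and compute their means (weight / length). Sample:
  cycle 0 → 0: weight = 3, length = 1, mean = 3/1 ≈ 3.000
  cycle 1 → 1: weight = 6, length = 1, mean = 6/1 ≈ 6.000
  cycle 0 → 1 → 0: weight = 12, length = 2, mean = 12/2 ≈ 6.000
  cycle 1 → 0 → 1: weight = 12, length = 2, mean = 12/2 ≈ 6.000
Minimum mean = 3.000, attained e.g. along the cycle 0 → 0 with weight 3 and length 1. So λ(A) = 3/1 = 3.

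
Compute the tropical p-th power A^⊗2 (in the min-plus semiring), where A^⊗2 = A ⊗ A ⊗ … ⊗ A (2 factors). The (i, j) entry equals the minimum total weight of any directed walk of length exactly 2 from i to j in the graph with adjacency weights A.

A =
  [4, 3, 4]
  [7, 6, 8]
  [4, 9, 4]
A^⊗2 =
  [8, 7, 8]
  [11, 10, 11]
  [8, 7, 8]

Each entry (A^⊗2)_ij equals the minimum over all length-2 walks i = v_0 → v_1 → … → v_2 = j of Σ_t A[v_t][v_{t+1}]. For example, for (i, j) = (0, 2) we minimise over 3 possible intermediate vertex sequences; the minimum is 8, attained along the walk 0 → 0 → 2.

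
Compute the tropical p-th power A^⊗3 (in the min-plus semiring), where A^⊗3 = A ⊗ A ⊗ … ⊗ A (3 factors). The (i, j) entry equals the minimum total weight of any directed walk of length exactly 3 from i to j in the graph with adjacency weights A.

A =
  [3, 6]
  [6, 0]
A^⊗3 =
  [9, 6]
  [6, 0]

Each entry (A^⊗3)_ij equals the minimum over all length-3 walks i = v_0 → v_1 → … → v_3 = j of Σ_t A[v_t][v_{t+1}]. For example, for (i, j) = (0, 1) we minimise over 4 possible intermediate vertex sequences; the minimum is 6, attained along the walk 0 → 1 → 1 → 1.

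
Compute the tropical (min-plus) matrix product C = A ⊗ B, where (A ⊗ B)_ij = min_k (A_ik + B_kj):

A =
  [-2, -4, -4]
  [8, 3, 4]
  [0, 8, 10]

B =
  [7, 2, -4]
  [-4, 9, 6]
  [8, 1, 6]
A ⊗ B =
  [-8, -3, -6]
  [-1, 5, 4]
  [4, 2, -4]

Apply the min-plus product entry-by-entry:
  C[0][0] = min over k of (A[0][0] + B[0][0] = -2 + 7 = 5, A[0][1] + B[1][0] = -4 + -4 = -8, A[0][2] + B[2][0] = -4 + 8 = 4) = -8 (attained at k = 1)
  C[0][1] = min over k of (A[0][0] + B[0][1] = -2 + 2 = 0, A[0][1] + B[1][1] = -4 + 9 = 5, A[0][2] + B[2][1] = -4 + 1 = -3) = -3 (attained at k = 2)
  C[0][2] = min over k of (A[0][0] + B[0][2] = -2 + -4 = -6, A[0][1] + B[1][2] = -4 + 6 = 2, A[0][2] + B[2][2] = -4 + 6 = 2) = -6 (attained at k = 0)
  C[1][0] = min over k of (A[1][0] + B[0][0] = 8 + 7 = 15, A[1][1] + B[1][0] = 3 + -4 = -1, A[1][2] + B[2][0] = 4 + 8 = 12) = -1 (attained at k = 1)
  C[1][1] = min over k of (A[1][0] + B[0][1] = 8 + 2 = 10, A[1][1] + B[1][1] = 3 + 9 = 12, A[1][2] + B[2][1] = 4 + 1 = 5) = 5 (attained at k = 2)
  C[1][2] = min over k of (A[1][0] + B[0][2] = 8 + -4 = 4, A[1][1] + B[1][2] = 3 + 6 = 9, A[1][2] + B[2][2] = 4 + 6 = 10) = 4 (attained at k = 0)
  C[2][0] = min over k of (A[2][0] + B[0][0] = 0 + 7 = 7, A[2][1] + B[1][0] = 8 + -4 = 4, A[2][2] + B[2][0] = 10 + 8 = 18) = 4 (attained at k = 1)
  C[2][1] = min over k of (A[2][0] + B[0][1] = 0 + 2 = 2, A[2][1] + B[1][1] = 8 + 9 = 17, A[2][2] + B[2][1] = 10 + 1 = 11) = 2 (attained at k = 0)
  C[2][2] = min over k of (A[2][0] + B[0][2] = 0 + -4 = -4, A[2][1] + B[1][2] = 8 + 6 = 14, A[2][2] + B[2][2] = 10 + 6 = 16) = -4 (attained at k = 0)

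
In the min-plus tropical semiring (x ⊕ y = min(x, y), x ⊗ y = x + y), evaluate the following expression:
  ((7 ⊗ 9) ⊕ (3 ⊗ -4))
((7 ⊗ 9) ⊕ (3 ⊗ -4)) = -1

Expand innermost to outermost. Recall ⊕ takes the minimum of its arguments and ⊗ takes their sum. Working out the expression ((7 ⊗ 9) ⊕ (3 ⊗ -4)) gives -1.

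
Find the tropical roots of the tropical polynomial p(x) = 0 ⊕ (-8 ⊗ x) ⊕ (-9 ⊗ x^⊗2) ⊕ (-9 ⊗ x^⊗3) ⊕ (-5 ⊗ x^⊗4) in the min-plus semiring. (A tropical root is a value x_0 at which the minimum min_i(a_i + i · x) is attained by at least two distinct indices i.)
Roots: {-4, 0, 1, 8}

Each tropical root is a break point of the lower envelope of the lines y = a_i + i · x (there are 5 lines, with slopes 0, 1, ..., 4). Only the lines that attain the minimum somewhere contribute to roots; other lines are dominated. Here the surviving (envelope) indices are i = 4, i = 3, i = 2, i = 1, i = 0.
Intersections between consecutive envelope lines give the roots: for adjacent envelope indices i < j the intersection is x = (a_i − a_j) / (j − i). Reading off the sorted break points: {-4, 0, 1, 8}.
Verification: at each break x_0, at least two indices attain the minimum of min_i(a_i + i · x_0).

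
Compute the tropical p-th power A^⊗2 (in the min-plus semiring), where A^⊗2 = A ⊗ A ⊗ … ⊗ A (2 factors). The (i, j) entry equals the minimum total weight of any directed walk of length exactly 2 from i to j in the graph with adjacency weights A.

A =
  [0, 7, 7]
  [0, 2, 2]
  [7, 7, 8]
A^⊗2 =
  [0, 7, 7]
  [0, 4, 4]
  [7, 9, 9]

Each entry (A^⊗2)_ij equals the minimum over all length-2 walks i = v_0 → v_1 → … → v_2 = j of Σ_t A[v_t][v_{t+1}]. For example, for (i, j) = (0, 2) we minimise over 3 possible intermediate vertex sequences; the minimum is 7, attained along the walk 0 → 0 → 2.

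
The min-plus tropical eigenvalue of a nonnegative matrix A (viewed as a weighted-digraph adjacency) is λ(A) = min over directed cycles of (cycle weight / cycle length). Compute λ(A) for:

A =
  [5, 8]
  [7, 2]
λ(A) = 2

Enumerate directed cycles and compute their means (weight / length). Sample:
  cycle 0 → 0: weight = 5, length = 1, mean = 5/1 ≈ 5.000
  cycle 1 → 1: weight = 2, length = 1, mean = 2/1 ≈ 2.000
  cycle 0 → 1 → 0: weight = 15, length = 2, mean = 15/2 ≈ 7.500
  cycle 1 → 0 → 1: weight = 15, length = 2, mean = 15/2 ≈ 7.500
Minimum mean = 2.000, attained e.g. along the cycle 1 → 1 with weight 2 and length 1. So λ(A) = 2/1 = 2.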